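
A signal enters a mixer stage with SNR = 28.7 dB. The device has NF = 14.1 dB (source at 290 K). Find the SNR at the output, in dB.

14.6 dB

By definition F = SNR_in/SNR_out, so in dB: SNR_out = SNR_in − NF
SNR_out = 28.7 − 14.1 = 14.6 dB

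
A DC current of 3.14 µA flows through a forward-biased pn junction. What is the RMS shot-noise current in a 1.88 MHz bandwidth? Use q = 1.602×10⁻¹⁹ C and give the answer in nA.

I_n = √(2qI·B)
2qI·B = 2 × 1.602×10⁻¹⁹ × 3.14×10⁻⁶ × 1.88×10⁶ = 1.89×10⁻¹⁸ A²
I_n = √(1.89×10⁻¹⁸) = 1.38×10⁻⁹ A = 1.38 nA

1.38 nA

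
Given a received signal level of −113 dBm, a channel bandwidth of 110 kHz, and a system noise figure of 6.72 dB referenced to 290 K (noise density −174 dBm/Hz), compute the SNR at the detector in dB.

3.9 dB

Noise floor: N = −174 + 10 log₁₀(B) + NF
10 log₁₀(1.10×10⁵) = 50.41 dB
N = −174 + 50.41 + 6.72 = −116.87 dBm
SNR = P_sig − N = −113 − (−116.87) = 3.87 dB → 3.9 dB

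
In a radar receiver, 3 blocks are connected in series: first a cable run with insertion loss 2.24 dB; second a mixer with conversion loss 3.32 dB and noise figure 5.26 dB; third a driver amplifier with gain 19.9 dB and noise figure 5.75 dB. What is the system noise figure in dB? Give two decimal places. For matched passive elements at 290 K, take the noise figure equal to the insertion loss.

Convert to linear (a loss of L dB is a gain of −L dB): F_i = 10^(NF_i/10), G_i = 10^(G_i,dB/10)
  Stage 1: F_1 = 10^(2.24/10) = 1.675, G_1 = 10^(−2.24/10) = 0.5970
  Stage 2: F_2 = 10^(5.26/10) = 3.357, G_2 = 10^(−3.32/10) = 0.4656
  Stage 3: F_3 = 10^(5.75/10) = 3.758, G_3 = 10^(19.9/10) = 97.72
Friis cascade:
  F = 1.675 + (3.357 − 1)/0.5970 + (3.758 − 1)/0.2780 = 15.55
NF = 10 log₁₀(15.55) = 11.92 dB

11.92 dB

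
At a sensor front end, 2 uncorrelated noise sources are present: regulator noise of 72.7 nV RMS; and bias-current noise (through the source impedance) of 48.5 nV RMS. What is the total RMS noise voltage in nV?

Uncorrelated sources add in power (mean-square): V_tot = √(ΣV_i²)
V_tot = √[(7.27×10⁻⁸)² + (4.85×10⁻⁸)²] = 8.74×10⁻⁸ V = 87.4 nV

87.4 nV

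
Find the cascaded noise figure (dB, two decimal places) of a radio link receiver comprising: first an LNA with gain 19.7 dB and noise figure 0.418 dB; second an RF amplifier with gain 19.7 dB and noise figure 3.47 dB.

0.47 dB

Convert to linear (a loss of L dB is a gain of −L dB): F_i = 10^(NF_i/10), G_i = 10^(G_i,dB/10)
  Stage 1: F_1 = 10^(0.418/10) = 1.101, G_1 = 10^(19.7/10) = 93.33
  Stage 2: F_2 = 10^(3.47/10) = 2.223, G_2 = 10^(19.7/10) = 93.33
Friis cascade:
  F = 1.101 + (2.223 − 1)/93.33 = 1.114
NF = 10 log₁₀(1.114) = 0.47 dB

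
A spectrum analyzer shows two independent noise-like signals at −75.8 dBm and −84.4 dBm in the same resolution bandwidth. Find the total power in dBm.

Convert to linear, add, convert back:
P₁ = 2.63×10⁻¹¹ W, P₂ = 3.63×10⁻¹² W
P_tot = 2.99×10⁻¹¹ W → 10 log₁₀(P_tot / 10⁻³) = −75.2 dBm

−75.2 dBm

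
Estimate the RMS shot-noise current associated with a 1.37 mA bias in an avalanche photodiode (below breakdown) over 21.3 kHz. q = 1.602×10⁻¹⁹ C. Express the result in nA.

3.06 nA

I_n = √(2qI·B)
2qI·B = 2 × 1.602×10⁻¹⁹ × 1.37×10⁻³ × 2.13×10⁴ = 9.35×10⁻¹⁸ A²
I_n = √(9.35×10⁻¹⁸) = 3.06×10⁻⁹ A = 3.06 nA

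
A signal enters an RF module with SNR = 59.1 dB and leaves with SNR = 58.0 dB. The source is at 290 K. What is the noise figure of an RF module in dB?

NF (dB) = SNR_in(dB) − SNR_out(dB) when the source is at T₀
NF = 59.1 − 58.0 = 1.1 dB

1.1 dB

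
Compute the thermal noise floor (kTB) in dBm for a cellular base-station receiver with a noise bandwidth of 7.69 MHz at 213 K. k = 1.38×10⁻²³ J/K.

P_n = kTB = 1.38×10⁻²³ × 213 × 7.69×10⁶ = 2.26×10⁻¹⁴ W
In dBm: 10 log₁₀(2.26×10⁻¹⁴ / 10⁻³) = −106.5 dBm

−106.5 dBm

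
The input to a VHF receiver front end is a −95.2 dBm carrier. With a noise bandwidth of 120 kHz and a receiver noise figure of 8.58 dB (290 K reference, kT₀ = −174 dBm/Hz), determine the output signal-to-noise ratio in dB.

19.4 dB

Noise floor: N = −174 + 10 log₁₀(B) + NF
10 log₁₀(1.20×10⁵) = 50.79 dB
N = −174 + 50.79 + 8.58 = −114.63 dBm
SNR = P_sig − N = −95.2 − (−114.63) = 19.43 dB → 19.4 dB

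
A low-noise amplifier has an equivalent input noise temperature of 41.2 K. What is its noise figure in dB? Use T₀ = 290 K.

0.577 dB

F = 1 + T_e/T₀ = 1 + 41.2/290 = 1.14207
NF = 10 log₁₀(1.14207) = 0.577 dB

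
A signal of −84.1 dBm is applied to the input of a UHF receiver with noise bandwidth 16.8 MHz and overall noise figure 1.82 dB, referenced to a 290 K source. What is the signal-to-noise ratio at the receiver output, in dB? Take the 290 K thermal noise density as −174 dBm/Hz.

15.8 dB

Noise floor: N = −174 + 10 log₁₀(B) + NF
10 log₁₀(1.68×10⁷) = 72.25 dB
N = −174 + 72.25 + 1.82 = −99.93 dBm
SNR = P_sig − N = −84.1 − (−99.93) = 15.83 dB → 15.8 dB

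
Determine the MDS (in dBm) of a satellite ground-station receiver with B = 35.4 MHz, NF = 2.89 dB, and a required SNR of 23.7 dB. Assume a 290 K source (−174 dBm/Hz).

Sensitivity = −174 + 10 log₁₀(B) + NF + SNR_min
= −174 + 75.49 + 2.89 + 23.7
= −71.92 dBm → −71.9 dBm

−71.9 dBm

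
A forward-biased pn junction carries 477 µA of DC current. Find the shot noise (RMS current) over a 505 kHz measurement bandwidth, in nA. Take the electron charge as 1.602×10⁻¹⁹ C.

8.79 nA

I_n = √(2qI·B)
2qI·B = 2 × 1.602×10⁻¹⁹ × 4.77×10⁻⁴ × 5.05×10⁵ = 7.72×10⁻¹⁷ A²
I_n = √(7.72×10⁻¹⁷) = 8.79×10⁻⁹ A = 8.79 nA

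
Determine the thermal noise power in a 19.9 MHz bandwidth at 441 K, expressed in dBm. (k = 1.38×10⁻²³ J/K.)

−99.2 dBm

P_n = kTB = 1.38×10⁻²³ × 441 × 1.99×10⁷ = 1.21×10⁻¹³ W
In dBm: 10 log₁₀(1.21×10⁻¹³ / 10⁻³) = −99.2 dBm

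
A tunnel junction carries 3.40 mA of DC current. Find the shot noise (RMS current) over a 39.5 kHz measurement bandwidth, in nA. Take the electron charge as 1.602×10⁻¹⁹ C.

I_n = √(2qI·B)
2qI·B = 2 × 1.602×10⁻¹⁹ × 3.40×10⁻³ × 3.95×10⁴ = 4.30×10⁻¹⁷ A²
I_n = √(4.30×10⁻¹⁷) = 6.56×10⁻⁹ A = 6.56 nA

6.56 nA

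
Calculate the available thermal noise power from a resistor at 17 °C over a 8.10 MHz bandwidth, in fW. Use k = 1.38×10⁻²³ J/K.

T = 17 °C + 273.15 = 290.15 K
P_n = kTB = 1.38×10⁻²³ × 290.15 × 8.10×10⁶ = 3.24×10⁻¹⁴ W = 32.4 fW

32.4 fW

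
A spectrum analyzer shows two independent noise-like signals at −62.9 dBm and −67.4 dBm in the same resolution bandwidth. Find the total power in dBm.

−61.6 dBm

Convert to linear, add, convert back:
P₁ = 5.13×10⁻¹⁰ W, P₂ = 1.82×10⁻¹⁰ W
P_tot = 6.95×10⁻¹⁰ W → 10 log₁₀(P_tot / 10⁻³) = −61.6 dBm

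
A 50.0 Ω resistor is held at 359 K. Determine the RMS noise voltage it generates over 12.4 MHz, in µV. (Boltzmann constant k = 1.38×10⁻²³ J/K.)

V_n = √(4kTRB)
4kTRB = 4 × 1.38×10⁻²³ × 359 × 5.00×10¹ × 1.24×10⁷ = 1.23×10⁻¹¹ V²
V_n = √(1.23×10⁻¹¹) = 3.51×10⁻⁶ V = 3.51 µV

3.51 µV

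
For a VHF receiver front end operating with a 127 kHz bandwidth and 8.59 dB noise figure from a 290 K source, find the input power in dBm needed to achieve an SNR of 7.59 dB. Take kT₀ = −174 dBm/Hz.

Sensitivity = −174 + 10 log₁₀(B) + NF + SNR_min
= −174 + 51.04 + 8.59 + 7.59
= −106.78 dBm → −106.8 dBm

−106.8 dBm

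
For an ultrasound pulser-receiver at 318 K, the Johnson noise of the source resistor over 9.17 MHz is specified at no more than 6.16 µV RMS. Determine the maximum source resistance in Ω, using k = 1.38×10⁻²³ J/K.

236 Ω

Johnson–Nyquist: V_n = √(4kTRB) ⇒ R = V_n² / (4kTB)
4kTB = 4 × 1.38×10⁻²³ × 318 × 9.17×10⁶ = 1.61×10⁻¹³
R = (6.16×10⁻⁶)² / 1.61×10⁻¹³ = 2.36×10² Ω = 236 Ω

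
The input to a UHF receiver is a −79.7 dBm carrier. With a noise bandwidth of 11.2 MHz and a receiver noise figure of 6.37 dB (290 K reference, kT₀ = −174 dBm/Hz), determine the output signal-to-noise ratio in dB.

Noise floor: N = −174 + 10 log₁₀(B) + NF
10 log₁₀(1.12×10⁷) = 70.49 dB
N = −174 + 70.49 + 6.37 = −97.14 dBm
SNR = P_sig − N = −79.7 − (−97.14) = 17.44 dB → 17.4 dB

17.4 dB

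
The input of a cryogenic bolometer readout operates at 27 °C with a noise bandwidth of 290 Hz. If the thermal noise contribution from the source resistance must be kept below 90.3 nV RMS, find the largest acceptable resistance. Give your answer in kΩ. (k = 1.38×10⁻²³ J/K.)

T = 27 °C + 273.15 = 300.15 K
Johnson–Nyquist: V_n = √(4kTRB) ⇒ R = V_n² / (4kTB)
4kTB = 4 × 1.38×10⁻²³ × 300.15 × 2.90×10² = 4.80×10⁻¹⁸
R = (9.03×10⁻⁸)² / 4.80×10⁻¹⁸ = 1.70×10³ Ω = 1.70 kΩ

1.70 kΩ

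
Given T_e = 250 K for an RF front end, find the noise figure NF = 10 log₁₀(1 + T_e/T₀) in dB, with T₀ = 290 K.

F = 1 + T_e/T₀ = 1 + 250/290 = 1.86207
NF = 10 log₁₀(1.86207) = 2.70 dB

2.70 dB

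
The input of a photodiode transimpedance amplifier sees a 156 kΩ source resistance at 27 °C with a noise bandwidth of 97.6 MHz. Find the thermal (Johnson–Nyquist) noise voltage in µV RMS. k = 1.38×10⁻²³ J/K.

T = 27 °C + 273.15 = 300.15 K
V_n = √(4kTRB)
4kTRB = 4 × 1.38×10⁻²³ × 300.15 × 1.56×10⁵ × 9.76×10⁷ = 2.52×10⁻⁷ V²
V_n = √(2.52×10⁻⁷) = 5.02×10⁻⁴ V = 502 µV

502 µV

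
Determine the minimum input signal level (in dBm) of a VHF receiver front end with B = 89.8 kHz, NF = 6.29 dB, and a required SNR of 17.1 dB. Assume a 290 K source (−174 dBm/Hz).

−101.1 dBm

Sensitivity = −174 + 10 log₁₀(B) + NF + SNR_min
= −174 + 49.53 + 6.29 + 17.1
= −101.08 dBm → −101.1 dBm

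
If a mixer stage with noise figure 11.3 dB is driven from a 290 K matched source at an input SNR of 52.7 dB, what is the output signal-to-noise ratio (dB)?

By definition F = SNR_in/SNR_out, so in dB: SNR_out = SNR_in − NF
SNR_out = 52.7 − 11.3 = 41.4 dB

41.4 dB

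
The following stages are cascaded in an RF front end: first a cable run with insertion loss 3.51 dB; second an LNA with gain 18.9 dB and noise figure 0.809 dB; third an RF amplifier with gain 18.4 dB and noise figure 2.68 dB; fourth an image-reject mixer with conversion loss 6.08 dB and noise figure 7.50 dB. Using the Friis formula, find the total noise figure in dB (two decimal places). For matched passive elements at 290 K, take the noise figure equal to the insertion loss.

Convert to linear (a loss of L dB is a gain of −L dB): F_i = 10^(NF_i/10), G_i = 10^(G_i,dB/10)
  Stage 1: F_1 = 10^(3.51/10) = 2.244, G_1 = 10^(−3.51/10) = 0.4457
  Stage 2: F_2 = 10^(0.809/10) = 1.205, G_2 = 10^(18.9/10) = 77.62
  Stage 3: F_3 = 10^(2.68/10) = 1.854, G_3 = 10^(18.4/10) = 69.18
  Stage 4: F_4 = 10^(7.50/10) = 5.623, G_4 = 10^(−6.08/10) = 0.2466
Friis cascade:
  F = 2.244 + (1.205 − 1)/0.4457 + (1.854 − 1)/34.59 + (5.623 − 1)/2393 = 2.730
NF = 10 log₁₀(2.730) = 4.36 dB

4.36 dB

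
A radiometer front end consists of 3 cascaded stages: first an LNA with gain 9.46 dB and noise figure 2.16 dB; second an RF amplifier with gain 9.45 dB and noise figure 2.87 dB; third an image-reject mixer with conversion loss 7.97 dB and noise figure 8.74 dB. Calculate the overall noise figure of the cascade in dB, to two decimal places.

Convert to linear (a loss of L dB is a gain of −L dB): F_i = 10^(NF_i/10), G_i = 10^(G_i,dB/10)
  Stage 1: F_1 = 10^(2.16/10) = 1.644, G_1 = 10^(9.46/10) = 8.831
  Stage 2: F_2 = 10^(2.87/10) = 1.936, G_2 = 10^(9.45/10) = 8.810
  Stage 3: F_3 = 10^(8.74/10) = 7.482, G_3 = 10^(−7.97/10) = 0.1596
Friis cascade:
  F = 1.644 + (1.936 − 1)/8.831 + (7.482 − 1)/77.80 = 1.834
NF = 10 log₁₀(1.834) = 2.63 dB

2.63 dB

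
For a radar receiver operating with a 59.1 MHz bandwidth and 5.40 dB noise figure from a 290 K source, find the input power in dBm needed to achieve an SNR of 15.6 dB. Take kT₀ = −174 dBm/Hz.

−75.3 dBm

Sensitivity = −174 + 10 log₁₀(B) + NF + SNR_min
= −174 + 77.72 + 5.40 + 15.6
= −75.28 dBm → −75.3 dBm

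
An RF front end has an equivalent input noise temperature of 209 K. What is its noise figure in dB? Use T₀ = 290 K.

F = 1 + T_e/T₀ = 1 + 209/290 = 1.72069
NF = 10 log₁₀(1.72069) = 2.36 dB

2.36 dB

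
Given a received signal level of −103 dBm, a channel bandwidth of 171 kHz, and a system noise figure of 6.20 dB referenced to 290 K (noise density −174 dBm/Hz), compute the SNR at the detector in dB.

12.5 dB

Noise floor: N = −174 + 10 log₁₀(B) + NF
10 log₁₀(1.71×10⁵) = 52.33 dB
N = −174 + 52.33 + 6.20 = −115.47 dBm
SNR = P_sig − N = −103 − (−115.47) = 12.47 dB → 12.5 dB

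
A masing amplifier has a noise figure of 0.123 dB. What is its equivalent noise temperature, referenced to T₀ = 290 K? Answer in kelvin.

8.33 K

F = 10^(0.123/10) = 1.02873
T_e = (F − 1)·T₀ = (1.02873 − 1) × 290 = 8.33 K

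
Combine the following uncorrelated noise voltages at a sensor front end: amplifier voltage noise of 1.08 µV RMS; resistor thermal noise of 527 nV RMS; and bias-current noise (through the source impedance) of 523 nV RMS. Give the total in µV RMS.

1.31 µV

Uncorrelated sources add in power (mean-square): V_tot = √(ΣV_i²)
V_tot = √[(1.08×10⁻⁶)² + (5.27×10⁻⁷)² + (5.23×10⁻⁷)²] = 1.31×10⁻⁶ V = 1.31 µV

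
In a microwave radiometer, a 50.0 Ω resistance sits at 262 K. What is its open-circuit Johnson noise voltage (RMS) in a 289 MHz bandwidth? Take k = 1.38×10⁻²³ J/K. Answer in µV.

V_n = √(4kTRB)
4kTRB = 4 × 1.38×10⁻²³ × 262 × 5.00×10¹ × 2.89×10⁸ = 2.09×10⁻¹⁰ V²
V_n = √(2.09×10⁻¹⁰) = 1.45×10⁻⁵ V = 14.5 µV

14.5 µV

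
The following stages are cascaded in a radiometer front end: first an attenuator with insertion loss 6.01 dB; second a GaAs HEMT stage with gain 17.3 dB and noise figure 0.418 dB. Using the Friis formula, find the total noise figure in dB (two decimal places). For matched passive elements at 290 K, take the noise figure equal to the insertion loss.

Convert to linear (a loss of L dB is a gain of −L dB): F_i = 10^(NF_i/10), G_i = 10^(G_i,dB/10)
  Stage 1: F_1 = 10^(6.01/10) = 3.990, G_1 = 10^(−6.01/10) = 0.2506
  Stage 2: F_2 = 10^(0.418/10) = 1.101, G_2 = 10^(17.3/10) = 53.70
Friis cascade:
  F = 3.990 + (1.101 − 1)/0.2506 = 4.393
NF = 10 log₁₀(4.393) = 6.43 dB

6.43 dB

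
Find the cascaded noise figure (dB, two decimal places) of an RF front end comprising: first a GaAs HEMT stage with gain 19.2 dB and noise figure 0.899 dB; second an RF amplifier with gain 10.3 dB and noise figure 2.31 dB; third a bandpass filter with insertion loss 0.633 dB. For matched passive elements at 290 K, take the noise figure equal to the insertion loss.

0.93 dB

Convert to linear (a loss of L dB is a gain of −L dB): F_i = 10^(NF_i/10), G_i = 10^(G_i,dB/10)
  Stage 1: F_1 = 10^(0.899/10) = 1.230, G_1 = 10^(19.2/10) = 83.18
  Stage 2: F_2 = 10^(2.31/10) = 1.702, G_2 = 10^(10.3/10) = 10.72
  Stage 3: F_3 = 10^(0.633/10) = 1.157, G_3 = 10^(−0.633/10) = 0.8644
Friis cascade:
  F = 1.230 + (1.702 − 1)/83.18 + (1.157 − 1)/891.3 = 1.239
NF = 10 log₁₀(1.239) = 0.93 dB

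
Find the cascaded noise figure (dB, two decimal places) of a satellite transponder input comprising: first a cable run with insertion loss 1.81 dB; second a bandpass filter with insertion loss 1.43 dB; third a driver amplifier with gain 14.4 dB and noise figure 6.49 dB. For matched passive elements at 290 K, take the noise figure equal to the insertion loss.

9.73 dB

Convert to linear (a loss of L dB is a gain of −L dB): F_i = 10^(NF_i/10), G_i = 10^(G_i,dB/10)
  Stage 1: F_1 = 10^(1.81/10) = 1.517, G_1 = 10^(−1.81/10) = 0.6592
  Stage 2: F_2 = 10^(1.43/10) = 1.390, G_2 = 10^(−1.43/10) = 0.7194
  Stage 3: F_3 = 10^(6.49/10) = 4.457, G_3 = 10^(14.4/10) = 27.54
Friis cascade:
  F = 1.517 + (1.390 − 1)/0.6592 + (4.457 − 1)/0.4742 = 9.397
NF = 10 log₁₀(9.397) = 9.73 dB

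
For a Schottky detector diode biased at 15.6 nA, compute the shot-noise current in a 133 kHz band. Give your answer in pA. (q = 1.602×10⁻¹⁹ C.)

25.8 pA

I_n = √(2qI·B)
2qI·B = 2 × 1.602×10⁻¹⁹ × 1.56×10⁻⁸ × 1.33×10⁵ = 6.65×10⁻²² A²
I_n = √(6.65×10⁻²²) = 2.58×10⁻¹¹ A = 25.8 pA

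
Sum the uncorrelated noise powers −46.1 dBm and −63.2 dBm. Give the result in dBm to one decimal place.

−46.0 dBm

Convert to linear, add, convert back:
P₁ = 2.45×10⁻⁸ W, P₂ = 4.79×10⁻¹⁰ W
P_tot = 2.50×10⁻⁸ W → 10 log₁₀(P_tot / 10⁻³) = −46.0 dBm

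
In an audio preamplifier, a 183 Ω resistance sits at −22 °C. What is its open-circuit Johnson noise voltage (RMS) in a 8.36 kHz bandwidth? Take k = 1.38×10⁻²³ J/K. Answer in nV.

T = −22 °C + 273.15 = 251.15 K
V_n = √(4kTRB)
4kTRB = 4 × 1.38×10⁻²³ × 251.15 × 1.83×10² × 8.36×10³ = 2.12×10⁻¹⁴ V²
V_n = √(2.12×10⁻¹⁴) = 1.46×10⁻⁷ V = 146 nV

146 nV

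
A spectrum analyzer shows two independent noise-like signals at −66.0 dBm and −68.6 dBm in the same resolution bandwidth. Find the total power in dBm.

−64.1 dBm

Convert to linear, add, convert back:
P₁ = 2.51×10⁻¹⁰ W, P₂ = 1.38×10⁻¹⁰ W
P_tot = 3.89×10⁻¹⁰ W → 10 log₁₀(P_tot / 10⁻³) = −64.1 dBm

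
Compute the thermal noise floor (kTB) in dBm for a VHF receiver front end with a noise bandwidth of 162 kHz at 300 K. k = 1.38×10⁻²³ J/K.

P_n = kTB = 1.38×10⁻²³ × 300 × 1.62×10⁵ = 6.71×10⁻¹⁶ W
In dBm: 10 log₁₀(6.71×10⁻¹⁶ / 10⁻³) = −121.7 dBm

−121.7 dBm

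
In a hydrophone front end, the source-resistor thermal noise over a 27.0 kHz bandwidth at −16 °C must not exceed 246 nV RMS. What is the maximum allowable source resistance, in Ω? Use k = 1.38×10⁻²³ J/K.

158 Ω

T = −16 °C + 273.15 = 257.15 K
Johnson–Nyquist: V_n = √(4kTRB) ⇒ R = V_n² / (4kTB)
4kTB = 4 × 1.38×10⁻²³ × 257.15 × 2.70×10⁴ = 3.83×10⁻¹⁶
R = (2.46×10⁻⁷)² / 3.83×10⁻¹⁶ = 1.58×10² Ω = 158 Ω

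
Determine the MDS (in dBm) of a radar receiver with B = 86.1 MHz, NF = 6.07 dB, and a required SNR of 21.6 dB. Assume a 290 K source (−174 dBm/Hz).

Sensitivity = −174 + 10 log₁₀(B) + NF + SNR_min
= −174 + 79.35 + 6.07 + 21.6
= −66.98 dBm → −67.0 dBm

−67.0 dBm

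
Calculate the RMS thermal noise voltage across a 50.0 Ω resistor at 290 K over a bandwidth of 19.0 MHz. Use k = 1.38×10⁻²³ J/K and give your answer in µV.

V_n = √(4kTRB)
4kTRB = 4 × 1.38×10⁻²³ × 290 × 5.00×10¹ × 1.90×10⁷ = 1.52×10⁻¹¹ V²
V_n = √(1.52×10⁻¹¹) = 3.90×10⁻⁶ V = 3.90 µV

3.90 µV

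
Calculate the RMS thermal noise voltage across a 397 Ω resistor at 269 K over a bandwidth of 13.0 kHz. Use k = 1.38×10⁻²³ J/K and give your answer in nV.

277 nV

V_n = √(4kTRB)
4kTRB = 4 × 1.38×10⁻²³ × 269 × 3.97×10² × 1.30×10⁴ = 7.66×10⁻¹⁴ V²
V_n = √(7.66×10⁻¹⁴) = 2.77×10⁻⁷ V = 277 nV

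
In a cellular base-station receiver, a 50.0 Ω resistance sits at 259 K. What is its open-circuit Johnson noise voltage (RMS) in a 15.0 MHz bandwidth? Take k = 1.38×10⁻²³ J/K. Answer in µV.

V_n = √(4kTRB)
4kTRB = 4 × 1.38×10⁻²³ × 259 × 5.00×10¹ × 1.50×10⁷ = 1.07×10⁻¹¹ V²
V_n = √(1.07×10⁻¹¹) = 3.27×10⁻⁶ V = 3.27 µV

3.27 µV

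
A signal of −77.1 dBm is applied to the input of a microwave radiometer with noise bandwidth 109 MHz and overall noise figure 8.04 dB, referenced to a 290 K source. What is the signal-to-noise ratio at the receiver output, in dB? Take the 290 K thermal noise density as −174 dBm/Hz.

Noise floor: N = −174 + 10 log₁₀(B) + NF
10 log₁₀(1.09×10⁸) = 80.37 dB
N = −174 + 80.37 + 8.04 = −85.59 dBm
SNR = P_sig − N = −77.1 − (−85.59) = 8.49 dB → 8.5 dB

8.5 dB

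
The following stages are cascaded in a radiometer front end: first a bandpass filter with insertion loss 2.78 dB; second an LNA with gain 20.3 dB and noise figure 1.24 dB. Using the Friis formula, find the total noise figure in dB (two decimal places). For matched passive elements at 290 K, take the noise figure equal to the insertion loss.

Convert to linear (a loss of L dB is a gain of −L dB): F_i = 10^(NF_i/10), G_i = 10^(G_i,dB/10)
  Stage 1: F_1 = 10^(2.78/10) = 1.897, G_1 = 10^(−2.78/10) = 0.5272
  Stage 2: F_2 = 10^(1.24/10) = 1.330, G_2 = 10^(20.3/10) = 107.2
Friis cascade:
  F = 1.897 + (1.330 − 1)/0.5272 = 2.523
NF = 10 log₁₀(2.523) = 4.02 dB

4.02 dB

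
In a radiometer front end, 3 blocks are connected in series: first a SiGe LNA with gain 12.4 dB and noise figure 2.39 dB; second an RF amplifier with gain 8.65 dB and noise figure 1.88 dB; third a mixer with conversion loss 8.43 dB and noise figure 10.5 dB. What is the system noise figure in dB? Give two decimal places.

Convert to linear (a loss of L dB is a gain of −L dB): F_i = 10^(NF_i/10), G_i = 10^(G_i,dB/10)
  Stage 1: F_1 = 10^(2.39/10) = 1.734, G_1 = 10^(12.4/10) = 17.38
  Stage 2: F_2 = 10^(1.88/10) = 1.542, G_2 = 10^(8.65/10) = 7.328
  Stage 3: F_3 = 10^(10.5/10) = 11.22, G_3 = 10^(−8.43/10) = 0.1435
Friis cascade:
  F = 1.734 + (1.542 − 1)/17.38 + (11.22 − 1)/127.4 = 1.845
NF = 10 log₁₀(1.845) = 2.66 dB

2.66 dB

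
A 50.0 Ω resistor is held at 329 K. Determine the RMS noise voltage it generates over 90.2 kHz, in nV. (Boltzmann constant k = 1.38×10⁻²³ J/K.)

V_n = √(4kTRB)
4kTRB = 4 × 1.38×10⁻²³ × 329 × 5.00×10¹ × 9.02×10⁴ = 8.19×10⁻¹⁴ V²
V_n = √(8.19×10⁻¹⁴) = 2.86×10⁻⁷ V = 286 nV

286 nV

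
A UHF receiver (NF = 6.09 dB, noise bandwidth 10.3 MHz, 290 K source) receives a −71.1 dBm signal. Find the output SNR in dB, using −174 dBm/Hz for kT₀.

26.7 dB

Noise floor: N = −174 + 10 log₁₀(B) + NF
10 log₁₀(1.03×10⁷) = 70.13 dB
N = −174 + 70.13 + 6.09 = −97.78 dBm
SNR = P_sig − N = −71.1 − (−97.78) = 26.68 dB → 26.7 dB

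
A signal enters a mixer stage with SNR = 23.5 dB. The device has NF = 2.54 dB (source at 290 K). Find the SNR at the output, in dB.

20.96 dB

By definition F = SNR_in/SNR_out, so in dB: SNR_out = SNR_in − NF
SNR_out = 23.5 − 2.54 = 20.96 dB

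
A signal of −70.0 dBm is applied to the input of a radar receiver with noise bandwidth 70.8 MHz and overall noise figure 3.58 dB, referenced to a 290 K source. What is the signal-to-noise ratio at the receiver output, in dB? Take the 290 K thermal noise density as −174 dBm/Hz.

Noise floor: N = −174 + 10 log₁₀(B) + NF
10 log₁₀(7.08×10⁷) = 78.5 dB
N = −174 + 78.5 + 3.58 = −91.92 dBm
SNR = P_sig − N = −70.0 − (−91.92) = 21.92 dB → 21.9 dB

21.9 dB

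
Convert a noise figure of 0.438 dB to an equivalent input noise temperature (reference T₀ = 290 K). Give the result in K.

F = 10^(0.438/10) = 1.10611
T_e = (F − 1)·T₀ = (1.10611 − 1) × 290 = 30.8 K

30.8 K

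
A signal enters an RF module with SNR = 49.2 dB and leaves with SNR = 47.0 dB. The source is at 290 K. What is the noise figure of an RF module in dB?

2.2 dB

NF (dB) = SNR_in(dB) − SNR_out(dB) when the source is at T₀
NF = 49.2 − 47.0 = 2.2 dB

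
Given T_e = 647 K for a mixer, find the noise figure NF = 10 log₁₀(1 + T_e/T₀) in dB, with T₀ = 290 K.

5.09 dB

F = 1 + T_e/T₀ = 1 + 647/290 = 3.23103
NF = 10 log₁₀(3.23103) = 5.09 dB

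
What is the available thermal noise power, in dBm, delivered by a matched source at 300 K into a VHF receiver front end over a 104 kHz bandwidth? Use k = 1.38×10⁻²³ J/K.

P_n = kTB = 1.38×10⁻²³ × 300 × 1.04×10⁵ = 4.31×10⁻¹⁶ W
In dBm: 10 log₁₀(4.31×10⁻¹⁶ / 10⁻³) = −123.7 dBm

−123.7 dBm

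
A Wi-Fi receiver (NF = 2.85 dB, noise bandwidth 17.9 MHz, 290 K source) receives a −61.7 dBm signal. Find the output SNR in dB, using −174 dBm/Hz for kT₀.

36.9 dB

Noise floor: N = −174 + 10 log₁₀(B) + NF
10 log₁₀(1.79×10⁷) = 72.53 dB
N = −174 + 72.53 + 2.85 = −98.62 dBm
SNR = P_sig − N = −61.7 − (−98.62) = 36.92 dB → 36.9 dB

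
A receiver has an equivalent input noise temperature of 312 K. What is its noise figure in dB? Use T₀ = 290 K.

3.17 dB

F = 1 + T_e/T₀ = 1 + 312/290 = 2.07586
NF = 10 log₁₀(2.07586) = 3.17 dB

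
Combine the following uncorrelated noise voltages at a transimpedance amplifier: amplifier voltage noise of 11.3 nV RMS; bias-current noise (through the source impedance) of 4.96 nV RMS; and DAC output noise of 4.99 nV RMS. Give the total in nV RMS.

13.3 nV

Uncorrelated sources add in power (mean-square): V_tot = √(ΣV_i²)
V_tot = √[(1.13×10⁻⁸)² + (4.96×10⁻⁹)² + (4.99×10⁻⁹)²] = 1.33×10⁻⁸ V = 13.3 nV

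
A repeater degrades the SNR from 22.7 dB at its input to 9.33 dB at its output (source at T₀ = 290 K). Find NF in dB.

NF (dB) = SNR_in(dB) − SNR_out(dB) when the source is at T₀
NF = 22.7 − 9.33 = 13.37 dB

13.37 dB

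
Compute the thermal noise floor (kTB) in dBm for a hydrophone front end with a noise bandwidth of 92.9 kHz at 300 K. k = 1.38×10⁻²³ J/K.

P_n = kTB = 1.38×10⁻²³ × 300 × 9.29×10⁴ = 3.85×10⁻¹⁶ W
In dBm: 10 log₁₀(3.85×10⁻¹⁶ / 10⁻³) = −124.1 dBm

−124.1 dBm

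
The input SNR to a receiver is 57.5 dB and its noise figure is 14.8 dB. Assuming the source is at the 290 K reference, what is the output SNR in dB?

By definition F = SNR_in/SNR_out, so in dB: SNR_out = SNR_in − NF
SNR_out = 57.5 − 14.8 = 42.7 dB

42.7 dB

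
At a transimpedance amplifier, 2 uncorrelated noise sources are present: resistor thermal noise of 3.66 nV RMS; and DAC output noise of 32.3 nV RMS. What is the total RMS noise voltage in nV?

32.5 nV

Uncorrelated sources add in power (mean-square): V_tot = √(ΣV_i²)
V_tot = √[(3.66×10⁻⁹)² + (3.23×10⁻⁸)²] = 3.25×10⁻⁸ V = 32.5 nV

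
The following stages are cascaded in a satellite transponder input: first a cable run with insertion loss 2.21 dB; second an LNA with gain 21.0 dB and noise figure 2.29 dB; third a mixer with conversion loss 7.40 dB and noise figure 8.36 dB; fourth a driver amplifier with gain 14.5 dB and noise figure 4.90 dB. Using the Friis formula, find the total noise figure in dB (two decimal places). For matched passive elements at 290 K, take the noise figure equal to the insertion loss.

Convert to linear (a loss of L dB is a gain of −L dB): F_i = 10^(NF_i/10), G_i = 10^(G_i,dB/10)
  Stage 1: F_1 = 10^(2.21/10) = 1.663, G_1 = 10^(−2.21/10) = 0.6012
  Stage 2: F_2 = 10^(2.29/10) = 1.694, G_2 = 10^(21.0/10) = 125.9
  Stage 3: F_3 = 10^(8.36/10) = 6.855, G_3 = 10^(−7.40/10) = 0.1820
  Stage 4: F_4 = 10^(4.90/10) = 3.090, G_4 = 10^(14.5/10) = 28.18
Friis cascade:
  F = 1.663 + (1.694 − 1)/0.6012 + (6.855 − 1)/75.68 + (3.090 − 1)/13.77 = 3.048
NF = 10 log₁₀(3.048) = 4.84 dB

4.84 dB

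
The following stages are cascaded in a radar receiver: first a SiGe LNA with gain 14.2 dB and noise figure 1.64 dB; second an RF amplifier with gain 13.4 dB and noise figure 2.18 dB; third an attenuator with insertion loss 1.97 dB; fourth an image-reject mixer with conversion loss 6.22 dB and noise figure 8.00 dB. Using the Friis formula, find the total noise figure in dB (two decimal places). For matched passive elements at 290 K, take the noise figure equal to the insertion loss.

1.76 dB

Convert to linear (a loss of L dB is a gain of −L dB): F_i = 10^(NF_i/10), G_i = 10^(G_i,dB/10)
  Stage 1: F_1 = 10^(1.64/10) = 1.459, G_1 = 10^(14.2/10) = 26.30
  Stage 2: F_2 = 10^(2.18/10) = 1.652, G_2 = 10^(13.4/10) = 21.88
  Stage 3: F_3 = 10^(1.97/10) = 1.574, G_3 = 10^(−1.97/10) = 0.6353
  Stage 4: F_4 = 10^(8.00/10) = 6.310, G_4 = 10^(−6.22/10) = 0.2388
Friis cascade:
  F = 1.459 + (1.652 − 1)/26.30 + (1.574 − 1)/575.4 + (6.310 − 1)/365.6 = 1.499
NF = 10 log₁₀(1.499) = 1.76 dB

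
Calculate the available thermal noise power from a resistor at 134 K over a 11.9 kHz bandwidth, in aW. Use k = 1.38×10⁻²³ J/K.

P_n = kTB = 1.38×10⁻²³ × 134 × 1.19×10⁴ = 2.20×10⁻¹⁷ W = 22.0 aW

22.0 aW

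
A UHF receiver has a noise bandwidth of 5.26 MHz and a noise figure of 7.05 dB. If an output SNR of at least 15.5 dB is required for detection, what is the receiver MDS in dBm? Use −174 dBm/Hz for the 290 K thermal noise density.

Sensitivity = −174 + 10 log₁₀(B) + NF + SNR_min
= −174 + 67.21 + 7.05 + 15.5
= −84.24 dBm → −84.2 dBm

−84.2 dBm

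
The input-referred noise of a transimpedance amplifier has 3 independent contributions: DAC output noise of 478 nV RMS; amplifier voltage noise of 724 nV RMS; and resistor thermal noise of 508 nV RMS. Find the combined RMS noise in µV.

1.01 µV

Uncorrelated sources add in power (mean-square): V_tot = √(ΣV_i²)
V_tot = √[(4.78×10⁻⁷)² + (7.24×10⁻⁷)² + (5.08×10⁻⁷)²] = 1.01×10⁻⁶ V = 1.01 µV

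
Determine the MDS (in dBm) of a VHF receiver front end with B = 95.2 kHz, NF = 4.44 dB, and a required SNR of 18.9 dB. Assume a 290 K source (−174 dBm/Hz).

−100.9 dBm

Sensitivity = −174 + 10 log₁₀(B) + NF + SNR_min
= −174 + 49.79 + 4.44 + 18.9
= −100.87 dBm → −100.9 dBm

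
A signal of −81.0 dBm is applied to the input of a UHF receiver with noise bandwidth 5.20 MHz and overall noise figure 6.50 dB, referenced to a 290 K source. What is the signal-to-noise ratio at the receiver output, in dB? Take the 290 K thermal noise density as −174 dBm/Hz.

Noise floor: N = −174 + 10 log₁₀(B) + NF
10 log₁₀(5.20×10⁶) = 67.16 dB
N = −174 + 67.16 + 6.50 = −100.34 dBm
SNR = P_sig − N = −81.0 − (−100.34) = 19.34 dB → 19.3 dB

19.3 dB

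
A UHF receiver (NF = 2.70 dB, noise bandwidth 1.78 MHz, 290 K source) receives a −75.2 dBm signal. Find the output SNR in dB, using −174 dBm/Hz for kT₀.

Noise floor: N = −174 + 10 log₁₀(B) + NF
10 log₁₀(1.78×10⁶) = 62.5 dB
N = −174 + 62.5 + 2.70 = −108.80 dBm
SNR = P_sig − N = −75.2 − (−108.80) = 33.60 dB → 33.6 dB

33.6 dB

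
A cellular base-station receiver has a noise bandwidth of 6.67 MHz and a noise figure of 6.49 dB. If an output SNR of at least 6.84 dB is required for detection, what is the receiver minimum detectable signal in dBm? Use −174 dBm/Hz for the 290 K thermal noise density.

Sensitivity = −174 + 10 log₁₀(B) + NF + SNR_min
= −174 + 68.24 + 6.49 + 6.84
= −92.43 dBm → −92.4 dBm

−92.4 dBm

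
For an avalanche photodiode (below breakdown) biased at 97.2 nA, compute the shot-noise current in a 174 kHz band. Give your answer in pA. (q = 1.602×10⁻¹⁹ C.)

I_n = √(2qI·B)
2qI·B = 2 × 1.602×10⁻¹⁹ × 9.72×10⁻⁸ × 1.74×10⁵ = 5.42×10⁻²¹ A²
I_n = √(5.42×10⁻²¹) = 7.36×10⁻¹¹ A = 73.6 pA

73.6 pA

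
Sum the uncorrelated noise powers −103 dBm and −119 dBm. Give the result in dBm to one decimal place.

Convert to linear, add, convert back:
P₁ = 5.01×10⁻¹⁴ W, P₂ = 1.26×10⁻¹⁵ W
P_tot = 5.14×10⁻¹⁴ W → 10 log₁₀(P_tot / 10⁻³) = −102.9 dBm

−102.9 dBm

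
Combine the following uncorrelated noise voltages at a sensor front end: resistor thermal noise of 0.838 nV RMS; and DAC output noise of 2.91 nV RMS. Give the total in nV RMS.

Uncorrelated sources add in power (mean-square): V_tot = √(ΣV_i²)
V_tot = √[(8.38×10⁻¹⁰)² + (2.91×10⁻⁹)²] = 3.03×10⁻⁹ V = 3.03 nV

3.03 nV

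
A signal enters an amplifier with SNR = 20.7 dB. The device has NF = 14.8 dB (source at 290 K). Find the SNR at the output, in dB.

By definition F = SNR_in/SNR_out, so in dB: SNR_out = SNR_in − NF
SNR_out = 20.7 − 14.8 = 5.9 dB

5.9 dB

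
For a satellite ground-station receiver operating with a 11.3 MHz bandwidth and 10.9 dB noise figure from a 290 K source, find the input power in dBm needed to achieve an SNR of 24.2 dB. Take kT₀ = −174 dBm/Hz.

−68.4 dBm

Sensitivity = −174 + 10 log₁₀(B) + NF + SNR_min
= −174 + 70.53 + 10.9 + 24.2
= −68.37 dBm → −68.4 dBm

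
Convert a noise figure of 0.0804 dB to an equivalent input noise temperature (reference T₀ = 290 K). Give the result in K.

5.42 K

F = 10^(0.0804/10) = 1.01869
T_e = (F − 1)·T₀ = (1.01869 − 1) × 290 = 5.42 K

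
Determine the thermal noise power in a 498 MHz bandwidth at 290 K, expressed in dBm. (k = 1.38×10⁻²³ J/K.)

P_n = kTB = 1.38×10⁻²³ × 290 × 4.98×10⁸ = 1.99×10⁻¹² W
In dBm: 10 log₁₀(1.99×10⁻¹² / 10⁻³) = −87.0 dBm

−87.0 dBm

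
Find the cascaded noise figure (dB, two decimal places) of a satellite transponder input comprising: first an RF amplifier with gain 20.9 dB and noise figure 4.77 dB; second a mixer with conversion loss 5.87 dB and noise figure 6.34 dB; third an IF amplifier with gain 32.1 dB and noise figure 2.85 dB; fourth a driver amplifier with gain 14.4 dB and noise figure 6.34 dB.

4.85 dB

Convert to linear (a loss of L dB is a gain of −L dB): F_i = 10^(NF_i/10), G_i = 10^(G_i,dB/10)
  Stage 1: F_1 = 10^(4.77/10) = 2.999, G_1 = 10^(20.9/10) = 123.0
  Stage 2: F_2 = 10^(6.34/10) = 4.305, G_2 = 10^(−5.87/10) = 0.2588
  Stage 3: F_3 = 10^(2.85/10) = 1.928, G_3 = 10^(32.1/10) = 1622
  Stage 4: F_4 = 10^(6.34/10) = 4.305, G_4 = 10^(14.4/10) = 27.54
Friis cascade:
  F = 2.999 + (4.305 − 1)/123.0 + (1.928 − 1)/31.84 + (4.305 − 1)/5.164×10⁴ = 3.055
NF = 10 log₁₀(3.055) = 4.85 dB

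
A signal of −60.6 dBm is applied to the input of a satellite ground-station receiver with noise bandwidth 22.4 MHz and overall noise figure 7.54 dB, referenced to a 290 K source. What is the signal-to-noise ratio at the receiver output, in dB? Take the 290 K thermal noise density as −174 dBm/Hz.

32.4 dB

Noise floor: N = −174 + 10 log₁₀(B) + NF
10 log₁₀(2.24×10⁷) = 73.5 dB
N = −174 + 73.5 + 7.54 = −92.96 dBm
SNR = P_sig − N = −60.6 − (−92.96) = 32.36 dB → 32.4 dB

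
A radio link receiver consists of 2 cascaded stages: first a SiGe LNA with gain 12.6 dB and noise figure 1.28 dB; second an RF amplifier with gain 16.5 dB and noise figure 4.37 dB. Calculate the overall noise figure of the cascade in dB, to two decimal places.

Convert to linear (a loss of L dB is a gain of −L dB): F_i = 10^(NF_i/10), G_i = 10^(G_i,dB/10)
  Stage 1: F_1 = 10^(1.28/10) = 1.343, G_1 = 10^(12.6/10) = 18.20
  Stage 2: F_2 = 10^(4.37/10) = 2.735, G_2 = 10^(16.5/10) = 44.67
Friis cascade:
  F = 1.343 + (2.735 − 1)/18.20 = 1.438
NF = 10 log₁₀(1.438) = 1.58 dB

1.58 dB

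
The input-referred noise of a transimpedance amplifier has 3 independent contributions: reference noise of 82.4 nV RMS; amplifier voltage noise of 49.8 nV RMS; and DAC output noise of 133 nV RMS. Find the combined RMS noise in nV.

Uncorrelated sources add in power (mean-square): V_tot = √(ΣV_i²)
V_tot = √[(8.24×10⁻⁸)² + (4.98×10⁻⁸)² + (1.33×10⁻⁷)²] = 1.64×10⁻⁷ V = 164 nV

164 nV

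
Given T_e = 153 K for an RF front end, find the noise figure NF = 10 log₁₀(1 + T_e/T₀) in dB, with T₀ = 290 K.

F = 1 + T_e/T₀ = 1 + 153/290 = 1.52759
NF = 10 log₁₀(1.52759) = 1.84 dB

1.84 dB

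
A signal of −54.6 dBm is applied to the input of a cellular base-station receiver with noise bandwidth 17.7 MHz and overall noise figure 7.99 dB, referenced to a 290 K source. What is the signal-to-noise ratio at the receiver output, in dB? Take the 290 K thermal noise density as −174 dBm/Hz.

Noise floor: N = −174 + 10 log₁₀(B) + NF
10 log₁₀(1.77×10⁷) = 72.48 dB
N = −174 + 72.48 + 7.99 = −93.53 dBm
SNR = P_sig − N = −54.6 − (−93.53) = 38.93 dB → 38.9 dB

38.9 dB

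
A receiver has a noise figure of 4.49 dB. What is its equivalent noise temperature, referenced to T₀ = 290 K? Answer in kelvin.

525 K

F = 10^(4.49/10) = 2.8119
T_e = (F − 1)·T₀ = (2.8119 − 1) × 290 = 525 K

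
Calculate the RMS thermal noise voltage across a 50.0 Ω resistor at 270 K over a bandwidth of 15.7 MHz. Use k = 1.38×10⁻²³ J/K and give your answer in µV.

3.42 µV

V_n = √(4kTRB)
4kTRB = 4 × 1.38×10⁻²³ × 270 × 5.00×10¹ × 1.57×10⁷ = 1.17×10⁻¹¹ V²
V_n = √(1.17×10⁻¹¹) = 3.42×10⁻⁶ V = 3.42 µV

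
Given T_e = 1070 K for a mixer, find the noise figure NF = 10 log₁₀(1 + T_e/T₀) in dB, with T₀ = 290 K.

6.71 dB

F = 1 + T_e/T₀ = 1 + 1070/290 = 4.68966
NF = 10 log₁₀(4.68966) = 6.71 dB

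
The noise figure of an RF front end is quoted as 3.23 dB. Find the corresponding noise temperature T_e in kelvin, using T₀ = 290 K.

F = 10^(3.23/10) = 2.10378
T_e = (F − 1)·T₀ = (2.10378 − 1) × 290 = 320 K

320 K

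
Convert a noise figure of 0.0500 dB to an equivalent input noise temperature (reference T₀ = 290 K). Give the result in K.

3.36 K

F = 10^(0.0500/10) = 1.01158
T_e = (F − 1)·T₀ = (1.01158 − 1) × 290 = 3.36 K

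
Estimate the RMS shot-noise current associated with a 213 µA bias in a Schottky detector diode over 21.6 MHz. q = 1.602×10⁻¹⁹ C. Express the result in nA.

I_n = √(2qI·B)
2qI·B = 2 × 1.602×10⁻¹⁹ × 2.13×10⁻⁴ × 2.16×10⁷ = 1.47×10⁻¹⁵ A²
I_n = √(1.47×10⁻¹⁵) = 3.84×10⁻⁸ A = 38.4 nA

38.4 nA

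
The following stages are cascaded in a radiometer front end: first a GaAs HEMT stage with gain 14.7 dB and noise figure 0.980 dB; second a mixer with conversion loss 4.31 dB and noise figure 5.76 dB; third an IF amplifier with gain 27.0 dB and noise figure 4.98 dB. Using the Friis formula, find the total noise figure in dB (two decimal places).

Convert to linear (a loss of L dB is a gain of −L dB): F_i = 10^(NF_i/10), G_i = 10^(G_i,dB/10)
  Stage 1: F_1 = 10^(0.980/10) = 1.253, G_1 = 10^(14.7/10) = 29.51
  Stage 2: F_2 = 10^(5.76/10) = 3.767, G_2 = 10^(−4.31/10) = 0.3707
  Stage 3: F_3 = 10^(4.98/10) = 3.148, G_3 = 10^(27.0/10) = 501.2
Friis cascade:
  F = 1.253 + (3.767 − 1)/29.51 + (3.148 − 1)/10.94 = 1.543
NF = 10 log₁₀(1.543) = 1.88 dB

1.88 dB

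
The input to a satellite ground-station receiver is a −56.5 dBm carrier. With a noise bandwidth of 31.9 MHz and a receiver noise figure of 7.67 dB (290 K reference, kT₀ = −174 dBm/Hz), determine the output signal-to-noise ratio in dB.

34.8 dB

Noise floor: N = −174 + 10 log₁₀(B) + NF
10 log₁₀(3.19×10⁷) = 75.04 dB
N = −174 + 75.04 + 7.67 = −91.29 dBm
SNR = P_sig − N = −56.5 − (−91.29) = 34.79 dB → 34.8 dB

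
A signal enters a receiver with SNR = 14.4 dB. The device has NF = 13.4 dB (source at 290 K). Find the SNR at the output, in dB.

1.0 dB

By definition F = SNR_in/SNR_out, so in dB: SNR_out = SNR_in − NF
SNR_out = 14.4 − 13.4 = 1.0 dB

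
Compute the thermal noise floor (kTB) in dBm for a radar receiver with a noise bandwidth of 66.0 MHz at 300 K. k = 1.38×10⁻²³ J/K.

P_n = kTB = 1.38×10⁻²³ × 300 × 6.60×10⁷ = 2.73×10⁻¹³ W
In dBm: 10 log₁₀(2.73×10⁻¹³ / 10⁻³) = −95.6 dBm

−95.6 dBm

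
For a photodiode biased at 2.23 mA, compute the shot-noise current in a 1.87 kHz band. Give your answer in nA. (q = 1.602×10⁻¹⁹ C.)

1.16 nA

I_n = √(2qI·B)
2qI·B = 2 × 1.602×10⁻¹⁹ × 2.23×10⁻³ × 1.87×10³ = 1.34×10⁻¹⁸ A²
I_n = √(1.34×10⁻¹⁸) = 1.16×10⁻⁹ A = 1.16 nA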